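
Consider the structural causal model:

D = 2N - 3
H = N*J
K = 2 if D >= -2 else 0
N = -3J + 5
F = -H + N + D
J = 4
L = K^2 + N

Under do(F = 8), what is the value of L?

Intervening sets F = 8 and removes its equation (F = -H + N + D).
No directed path runs from F to L, so L keeps its natural value.
N = -3J + 5  [with J=4]  = -7
D = 2N - 3  [with N=-7]  = -17
K = 2 if D >= -2 else 0  [with D=-17]  = 0
L = K^2 + N  [with K=0, N=-7]  = -7

-7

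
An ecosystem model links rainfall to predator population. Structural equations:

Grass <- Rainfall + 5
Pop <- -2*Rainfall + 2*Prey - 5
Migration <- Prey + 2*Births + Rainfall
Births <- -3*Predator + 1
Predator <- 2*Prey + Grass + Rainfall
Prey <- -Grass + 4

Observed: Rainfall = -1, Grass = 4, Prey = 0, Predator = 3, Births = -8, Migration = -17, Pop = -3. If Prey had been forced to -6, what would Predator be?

-9

The intervention breaks the incoming arrows to Prey: Prey <- -Grass + 4 no longer applies, and Prey = -6.
Grass = Rainfall + 5  [with Rainfall=-1]  = 4
Predator = 2*Prey + Grass + Rainfall  [with Prey=-6, Grass=4, Rainfall=-1]  = -9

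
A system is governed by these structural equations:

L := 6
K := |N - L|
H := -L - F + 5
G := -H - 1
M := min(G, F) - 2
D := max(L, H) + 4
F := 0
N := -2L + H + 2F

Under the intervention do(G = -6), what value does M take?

The intervention breaks the incoming arrows to G: G := -H - 1 no longer applies, and G = -6.
M = min(G, F) - 2  [with G=-6, F=0]  = -8

-8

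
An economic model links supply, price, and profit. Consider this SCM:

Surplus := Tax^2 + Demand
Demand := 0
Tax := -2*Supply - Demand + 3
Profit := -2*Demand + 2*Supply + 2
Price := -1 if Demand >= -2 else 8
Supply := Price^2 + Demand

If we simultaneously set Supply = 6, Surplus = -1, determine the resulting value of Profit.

The joint intervention fixes Supply = 6, Surplus = -1, removing each variable's own equation.
Profit = -2*Demand + 2*Supply + 2  [with Demand=0, Supply=6]  = 14

14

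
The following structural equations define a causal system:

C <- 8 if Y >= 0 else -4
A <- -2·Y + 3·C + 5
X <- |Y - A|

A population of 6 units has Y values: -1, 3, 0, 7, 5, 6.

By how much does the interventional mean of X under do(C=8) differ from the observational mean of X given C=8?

2.6

Every unit gets C=8 under the intervention. X values become 32, 20, 29, 8, 14, 11; E[X|do(C=8)] = 19.
E[X|C=8] averages over only the 5 units with C=8 (Y = 3, 0, 7, 5, 6): X = 20, 29, 8, 14, 11, mean 16.4.
Difference = 19 − 16.4 = 2.6.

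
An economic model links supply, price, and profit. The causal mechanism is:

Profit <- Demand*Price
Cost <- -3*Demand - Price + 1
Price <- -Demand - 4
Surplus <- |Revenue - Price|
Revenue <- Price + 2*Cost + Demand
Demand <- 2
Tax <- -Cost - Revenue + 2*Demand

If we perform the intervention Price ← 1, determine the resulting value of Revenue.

Under do(Price=1), the mechanism Price <- -Demand - 4 is discarded; Price is fixed at 1.
Cost = -3*Demand - Price + 1  [with Demand=2, Price=1]  = -6
Revenue = Price + 2*Cost + Demand  [with Price=1, Cost=-6, Demand=2]  = -9

-9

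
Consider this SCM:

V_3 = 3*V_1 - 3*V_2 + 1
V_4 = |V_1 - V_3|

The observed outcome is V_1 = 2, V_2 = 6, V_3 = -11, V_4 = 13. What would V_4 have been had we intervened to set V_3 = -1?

3

The intervention breaks the incoming arrows to V_3: V_3 = 3*V_1 - 3*V_2 + 1 no longer applies, and V_3 = -1.
V_4 = |V_1 - V_3|  [with V_1=2, V_3=-1]  = 3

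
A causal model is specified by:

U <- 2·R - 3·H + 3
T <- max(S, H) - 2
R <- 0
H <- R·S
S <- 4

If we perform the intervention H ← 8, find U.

The intervention breaks the incoming arrows to H: H <- R·S no longer applies, and H = 8.
U = 2·R - 3·H + 3  [with R=0, H=8]  = -21

-21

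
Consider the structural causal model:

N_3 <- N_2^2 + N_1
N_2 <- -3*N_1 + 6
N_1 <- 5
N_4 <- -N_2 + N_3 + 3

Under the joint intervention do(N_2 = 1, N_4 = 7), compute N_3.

6

The joint intervention fixes N_2 = 1, N_4 = 7, removing each variable's own equation.
N_3 = N_2^2 + N_1  [with N_2=1, N_1=5]  = 6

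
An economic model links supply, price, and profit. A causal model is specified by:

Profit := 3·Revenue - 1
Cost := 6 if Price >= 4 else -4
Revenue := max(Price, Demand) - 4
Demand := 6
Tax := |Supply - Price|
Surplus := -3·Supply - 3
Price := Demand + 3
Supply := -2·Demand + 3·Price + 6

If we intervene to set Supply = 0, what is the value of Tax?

The intervention breaks the incoming arrows to Supply: Supply := -2·Demand + 3·Price + 6 no longer applies, and Supply = 0.
Price = Demand + 3  [with Demand=6]  = 9
Tax = |Supply - Price|  [with Supply=0, Price=9]  = 9

9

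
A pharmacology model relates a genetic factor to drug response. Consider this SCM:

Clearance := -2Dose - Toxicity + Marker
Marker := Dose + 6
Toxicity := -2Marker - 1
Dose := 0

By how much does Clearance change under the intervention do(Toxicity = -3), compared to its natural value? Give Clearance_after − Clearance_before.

-10

The intervention breaks the incoming arrows to Toxicity: Toxicity := -2Marker - 1 no longer applies, and Toxicity = -3.
Marker = Dose + 6  [with Dose=0]  = 6
Clearance = -2Dose - Toxicity + Marker  [with Dose=0, Toxicity=-3, Marker=6]  = 9
Without intervention: Marker = Dose + 6  [with Dose=0]  = 6; Toxicity = -2Marker - 1  [with Marker=6]  = -13; Clearance = -2Dose - Toxicity + Marker  [with Dose=0, Toxicity=-13, Marker=6]  = 19.
Change = 9 − 19 = -10.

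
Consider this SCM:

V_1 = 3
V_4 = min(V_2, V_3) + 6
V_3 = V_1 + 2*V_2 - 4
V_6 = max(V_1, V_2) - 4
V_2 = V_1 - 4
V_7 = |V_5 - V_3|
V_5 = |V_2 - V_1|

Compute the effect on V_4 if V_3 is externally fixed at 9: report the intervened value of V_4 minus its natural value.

2

The intervention breaks the incoming arrows to V_3: V_3 = V_1 + 2*V_2 - 4 no longer applies, and V_3 = 9.
V_2 = V_1 - 4  [with V_1=3]  = -1
V_4 = min(V_2, V_3) + 6  [with V_2=-1, V_3=9]  = 5
Without intervention: V_2 = V_1 - 4  [with V_1=3]  = -1; V_3 = V_1 + 2*V_2 - 4  [with V_1=3, V_2=-1]  = -3; V_4 = min(V_2, V_3) + 6  [with V_2=-1, V_3=-3]  = 3.
Change = 5 − 3 = 2.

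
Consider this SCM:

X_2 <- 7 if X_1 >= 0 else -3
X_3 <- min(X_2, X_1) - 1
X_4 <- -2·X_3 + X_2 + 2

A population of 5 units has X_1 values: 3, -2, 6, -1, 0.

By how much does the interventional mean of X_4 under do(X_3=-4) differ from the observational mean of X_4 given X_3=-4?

6

do(X_3=-4) breaks X_3's dependence on X_1. With X_3=-4 fixed, X_4 across the units is 17, 7, 17, 7, 17, mean 13.
Observing X_3=-4 restricts to units where X_3's equation naturally yields -4: X_1 ∈ {-2, -1}. In that subpopulation X_4 = 7, 7, mean 7.
Difference = 13 − 7 = 6.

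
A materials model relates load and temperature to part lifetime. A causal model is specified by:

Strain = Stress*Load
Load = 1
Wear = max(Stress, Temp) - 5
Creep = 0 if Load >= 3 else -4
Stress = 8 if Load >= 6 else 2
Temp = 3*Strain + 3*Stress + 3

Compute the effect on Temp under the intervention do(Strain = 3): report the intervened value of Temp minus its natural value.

3

The intervention breaks the incoming arrows to Strain: Strain = Stress*Load no longer applies, and Strain = 3.
Stress = 8 if Load >= 6 else 2  [with Load=1]  = 2
Temp = 3*Strain + 3*Stress + 3  [with Strain=3, Stress=2]  = 18
Without intervention: Stress = 8 if Load >= 6 else 2  [with Load=1]  = 2; Strain = Stress*Load  [with Stress=2, Load=1]  = 2; Temp = 3*Strain + 3*Stress + 3  [with Strain=2, Stress=2]  = 15.
Change = 18 − 15 = 3.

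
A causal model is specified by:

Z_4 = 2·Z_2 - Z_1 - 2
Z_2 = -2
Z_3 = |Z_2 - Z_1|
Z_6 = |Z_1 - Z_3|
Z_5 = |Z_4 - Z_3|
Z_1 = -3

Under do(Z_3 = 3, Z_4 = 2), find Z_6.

Setting Z_3 = 3, Z_4 = 2 by intervention discards those variables' equations.
Z_6 = |Z_1 - Z_3|  [with Z_1=-3, Z_3=3]  = 6

6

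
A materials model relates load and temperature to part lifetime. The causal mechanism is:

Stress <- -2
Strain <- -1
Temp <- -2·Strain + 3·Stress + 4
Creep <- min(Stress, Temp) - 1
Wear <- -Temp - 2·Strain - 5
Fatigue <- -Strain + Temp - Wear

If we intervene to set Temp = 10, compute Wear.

-13

do(Temp=10) replaces the equation Temp <- -2·Strain + 3·Stress + 4 with the constant Temp = 10.
Wear = -Temp - 2·Strain - 5  [with Temp=10, Strain=-1]  = -13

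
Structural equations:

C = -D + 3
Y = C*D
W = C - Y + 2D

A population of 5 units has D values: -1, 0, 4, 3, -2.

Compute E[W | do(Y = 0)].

Under do(Y=0), Y's equation is replaced by Y=0 for every unit. Per-unit W: 2, 3, 7, 6, 1. Mean = 3.8.

3.8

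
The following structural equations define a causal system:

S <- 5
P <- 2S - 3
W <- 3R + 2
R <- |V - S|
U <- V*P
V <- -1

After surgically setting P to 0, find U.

0

Intervening sets P = 0 and removes its equation (P <- 2S - 3).
U = V*P  [with V=-1, P=0]  = 0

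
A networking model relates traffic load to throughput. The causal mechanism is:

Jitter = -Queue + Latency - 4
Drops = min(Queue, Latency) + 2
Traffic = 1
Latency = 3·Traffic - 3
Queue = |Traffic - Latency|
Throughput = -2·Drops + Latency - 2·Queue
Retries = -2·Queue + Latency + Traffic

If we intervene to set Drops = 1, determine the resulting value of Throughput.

The intervention breaks the incoming arrows to Drops: Drops = min(Queue, Latency) + 2 no longer applies, and Drops = 1.
Latency = 3·Traffic - 3  [with Traffic=1]  = 0
Queue = |Traffic - Latency|  [with Traffic=1, Latency=0]  = 1
Throughput = -2·Drops + Latency - 2·Queue  [with Drops=1, Latency=0, Queue=1]  = -4

-4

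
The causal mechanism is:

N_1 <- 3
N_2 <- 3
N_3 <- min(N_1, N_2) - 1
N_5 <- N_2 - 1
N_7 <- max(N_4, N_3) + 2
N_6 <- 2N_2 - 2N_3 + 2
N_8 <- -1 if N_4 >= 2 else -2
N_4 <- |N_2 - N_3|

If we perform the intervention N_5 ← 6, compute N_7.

Under do(N_5=6), the mechanism N_5 <- N_2 - 1 is discarded; N_5 is fixed at 6.
Since N_7 is not a descendant of the intervened variable, it is unaffected.
N_3 = min(N_1, N_2) - 1  [with N_1=3, N_2=3]  = 2
N_4 = |N_2 - N_3|  [with N_2=3, N_3=2]  = 1
N_7 = max(N_4, N_3) + 2  [with N_4=1, N_3=2]  = 4

4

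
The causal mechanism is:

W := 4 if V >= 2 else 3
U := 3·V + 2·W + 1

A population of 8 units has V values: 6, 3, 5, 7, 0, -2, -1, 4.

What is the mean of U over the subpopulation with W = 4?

E[U|W=4] averages over only the 5 units with W=4 (V = 6, 3, 5, 7, 4): U = 27, 18, 24, 30, 21, mean 24.

24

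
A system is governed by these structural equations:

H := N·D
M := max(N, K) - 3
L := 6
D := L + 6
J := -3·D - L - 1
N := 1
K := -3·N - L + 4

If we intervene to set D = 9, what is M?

-2

The intervention breaks the incoming arrows to D: D := L + 6 no longer applies, and D = 9.
Since M is not a descendant of the intervened variable, it is unaffected.
K = -3·N - L + 4  [with N=1, L=6]  = -5
M = max(N, K) - 3  [with N=1, K=-5]  = -2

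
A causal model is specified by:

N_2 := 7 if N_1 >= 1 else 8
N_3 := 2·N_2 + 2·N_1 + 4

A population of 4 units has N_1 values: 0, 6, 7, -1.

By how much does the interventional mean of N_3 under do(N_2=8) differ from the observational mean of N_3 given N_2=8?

7

Under do(N_2=8), N_2's equation is replaced by N_2=8 for every unit. Per-unit N_3: 20, 32, 34, 18. Mean = 26.
Observing N_2=8 restricts to units where N_2's equation naturally yields 8: N_1 ∈ {0, -1}. In that subpopulation N_3 = 20, 18, mean 19.
Difference = 26 − 19 = 7.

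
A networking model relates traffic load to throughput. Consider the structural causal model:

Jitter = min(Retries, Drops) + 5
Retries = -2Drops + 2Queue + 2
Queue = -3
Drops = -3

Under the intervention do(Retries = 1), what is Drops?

Under do(Retries=1), the mechanism Retries = -2Drops + 2Queue + 2 is discarded; Retries is fixed at 1.
Since Drops is not a descendant of the intervened variable, it is unaffected.

-3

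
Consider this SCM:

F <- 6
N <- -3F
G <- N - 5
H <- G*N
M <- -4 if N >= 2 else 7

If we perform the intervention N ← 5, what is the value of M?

do(N=5) replaces the equation N <- -3F with the constant N = 5.
M = -4 if N >= 2 else 7  [with N=5]  = -4

-4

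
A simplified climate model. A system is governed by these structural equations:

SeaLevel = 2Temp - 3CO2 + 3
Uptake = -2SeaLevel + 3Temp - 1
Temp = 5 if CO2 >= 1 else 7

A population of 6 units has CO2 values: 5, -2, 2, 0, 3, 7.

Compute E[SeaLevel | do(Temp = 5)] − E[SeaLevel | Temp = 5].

5.25

Under do(Temp=5), Temp's equation is replaced by Temp=5 for every unit. Per-unit SeaLevel: -2, 19, 7, 13, 4, -8. Mean = 5.5.
E[SeaLevel|Temp=5] averages over only the 4 units with Temp=5 (CO2 = 5, 2, 3, 7): SeaLevel = -2, 7, 4, -8, mean 0.25.
Difference = 5.5 − 0.25 = 5.25.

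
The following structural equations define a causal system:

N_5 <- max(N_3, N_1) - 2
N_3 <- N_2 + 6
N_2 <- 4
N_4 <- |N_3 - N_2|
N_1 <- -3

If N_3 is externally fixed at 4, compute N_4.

The intervention breaks the incoming arrows to N_3: N_3 <- N_2 + 6 no longer applies, and N_3 = 4.
N_4 = |N_3 - N_2|  [with N_3=4, N_2=4]  = 0

0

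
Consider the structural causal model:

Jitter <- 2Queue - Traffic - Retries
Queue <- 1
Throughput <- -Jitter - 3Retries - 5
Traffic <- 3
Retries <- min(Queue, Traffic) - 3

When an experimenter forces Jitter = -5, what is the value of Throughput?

6

Intervening sets Jitter = -5 and removes its equation (Jitter <- 2Queue - Traffic - Retries).
Retries = min(Queue, Traffic) - 3  [with Queue=1, Traffic=3]  = -2
Throughput = -Jitter - 3Retries - 5  [with Jitter=-5, Retries=-2]  = 6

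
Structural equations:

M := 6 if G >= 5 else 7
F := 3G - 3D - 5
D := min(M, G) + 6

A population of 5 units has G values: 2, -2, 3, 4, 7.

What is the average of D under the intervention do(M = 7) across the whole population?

Under do(M=7), M's equation is replaced by M=7 for every unit. Per-unit D: 8, 4, 9, 10, 13. Mean = 8.8.

8.8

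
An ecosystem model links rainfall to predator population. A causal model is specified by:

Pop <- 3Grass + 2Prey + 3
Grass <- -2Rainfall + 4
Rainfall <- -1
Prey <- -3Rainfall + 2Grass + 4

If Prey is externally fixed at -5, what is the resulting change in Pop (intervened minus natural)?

The intervention breaks the incoming arrows to Prey: Prey <- -3Rainfall + 2Grass + 4 no longer applies, and Prey = -5.
Grass = -2Rainfall + 4  [with Rainfall=-1]  = 6
Pop = 3Grass + 2Prey + 3  [with Grass=6, Prey=-5]  = 11
Without intervention: Grass = -2Rainfall + 4  [with Rainfall=-1]  = 6; Prey = -3Rainfall + 2Grass + 4  [with Rainfall=-1, Grass=6]  = 19; Pop = 3Grass + 2Prey + 3  [with Grass=6, Prey=19]  = 59.
Change = 11 − 59 = -48.

-48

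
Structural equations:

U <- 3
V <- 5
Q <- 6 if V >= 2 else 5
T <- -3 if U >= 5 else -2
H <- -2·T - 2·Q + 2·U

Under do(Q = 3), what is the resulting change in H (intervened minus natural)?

do(Q=3) replaces the equation Q <- 6 if V >= 2 else 5 with the constant Q = 3.
T = -3 if U >= 5 else -2  [with U=3]  = -2
H = -2·T - 2·Q + 2·U  [with T=-2, Q=3, U=3]  = 4
Without intervention: Q = 6 if V >= 2 else 5  [with V=5]  = 6; T = -3 if U >= 5 else -2  [with U=3]  = -2; H = -2·T - 2·Q + 2·U  [with T=-2, Q=6, U=3]  = -2.
Change = 4 − (-2) = 6.

6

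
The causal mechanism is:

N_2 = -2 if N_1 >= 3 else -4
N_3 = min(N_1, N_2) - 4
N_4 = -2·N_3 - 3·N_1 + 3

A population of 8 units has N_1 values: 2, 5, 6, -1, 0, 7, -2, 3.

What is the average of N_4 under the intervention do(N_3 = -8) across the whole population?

Every unit gets N_3=-8 under the intervention. N_4 values become 13, 4, 1, 22, 19, -2, 25, 10; E[N_4|do(N_3=-8)] = 11.5.

11.5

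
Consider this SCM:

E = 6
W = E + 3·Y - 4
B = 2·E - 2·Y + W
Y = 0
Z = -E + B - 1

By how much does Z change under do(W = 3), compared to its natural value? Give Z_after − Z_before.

1

do(W=3) replaces the equation W = E + 3·Y - 4 with the constant W = 3.
B = 2·E - 2·Y + W  [with E=6, Y=0, W=3]  = 15
Z = -E + B - 1  [with E=6, B=15]  = 8
Without intervention: W = E + 3·Y - 4  [with E=6, Y=0]  = 2; B = 2·E - 2·Y + W  [with E=6, Y=0, W=2]  = 14; Z = -E + B - 1  [with E=6, B=14]  = 7.
Change = 8 − 7 = 1.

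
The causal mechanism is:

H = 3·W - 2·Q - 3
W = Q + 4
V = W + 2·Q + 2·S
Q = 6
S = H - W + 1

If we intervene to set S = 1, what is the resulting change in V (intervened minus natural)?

Intervening sets S = 1 and removes its equation (S = H - W + 1).
W = Q + 4  [with Q=6]  = 10
V = W + 2·Q + 2·S  [with W=10, Q=6, S=1]  = 24
Without intervention: W = Q + 4  [with Q=6]  = 10; H = 3·W - 2·Q - 3  [with W=10, Q=6]  = 15; S = H - W + 1  [with H=15, W=10]  = 6; V = W + 2·Q + 2·S  [with W=10, Q=6, S=6]  = 34.
Change = 24 − 34 = -10.

-10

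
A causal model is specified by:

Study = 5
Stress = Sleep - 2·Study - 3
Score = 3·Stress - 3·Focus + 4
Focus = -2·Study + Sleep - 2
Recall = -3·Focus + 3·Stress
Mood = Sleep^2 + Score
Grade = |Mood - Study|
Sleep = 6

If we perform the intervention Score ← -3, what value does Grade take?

do(Score=-3) replaces the equation Score = 3·Stress - 3·Focus + 4 with the constant Score = -3.
Mood = Sleep^2 + Score  [with Sleep=6, Score=-3]  = 33
Grade = |Mood - Study|  [with Mood=33, Study=5]  = 28

28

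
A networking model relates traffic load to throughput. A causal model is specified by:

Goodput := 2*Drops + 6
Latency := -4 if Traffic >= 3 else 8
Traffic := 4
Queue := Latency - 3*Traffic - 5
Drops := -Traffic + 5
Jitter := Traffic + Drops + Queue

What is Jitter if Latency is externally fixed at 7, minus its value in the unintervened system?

11

do(Latency=7) replaces the equation Latency := -4 if Traffic >= 3 else 8 with the constant Latency = 7.
Queue = Latency - 3*Traffic - 5  [with Latency=7, Traffic=4]  = -10
Drops = -Traffic + 5  [with Traffic=4]  = 1
Jitter = Traffic + Drops + Queue  [with Traffic=4, Drops=1, Queue=-10]  = -5
Without intervention: Latency = -4 if Traffic >= 3 else 8  [with Traffic=4]  = -4; Queue = Latency - 3*Traffic - 5  [with Latency=-4, Traffic=4]  = -21; Drops = -Traffic + 5  [with Traffic=4]  = 1; Jitter = Traffic + Drops + Queue  [with Traffic=4, Drops=1, Queue=-21]  = -16.
Change = -5 − (-16) = 11.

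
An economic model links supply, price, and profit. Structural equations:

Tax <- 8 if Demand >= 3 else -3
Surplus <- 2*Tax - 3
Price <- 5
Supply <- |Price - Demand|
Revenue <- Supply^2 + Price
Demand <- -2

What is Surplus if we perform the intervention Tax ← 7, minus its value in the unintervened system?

The intervention breaks the incoming arrows to Tax: Tax <- 8 if Demand >= 3 else -3 no longer applies, and Tax = 7.
Surplus = 2*Tax - 3  [with Tax=7]  = 11
Without intervention: Tax = 8 if Demand >= 3 else -3  [with Demand=-2]  = -3; Surplus = 2*Tax - 3  [with Tax=-3]  = -9.
Change = 11 − (-9) = 20.

20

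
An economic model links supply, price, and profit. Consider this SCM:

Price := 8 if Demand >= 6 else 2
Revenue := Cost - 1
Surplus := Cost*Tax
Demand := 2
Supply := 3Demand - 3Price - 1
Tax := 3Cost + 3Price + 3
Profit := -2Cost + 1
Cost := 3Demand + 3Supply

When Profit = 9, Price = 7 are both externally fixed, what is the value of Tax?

-102

Under do(Profit = 9, Price = 7), each intervened variable's structural equation is replaced by its fixed value.
Supply = 3Demand - 3Price - 1  [with Demand=2, Price=7]  = -16
Cost = 3Demand + 3Supply  [with Demand=2, Supply=-16]  = -42
Tax = 3Cost + 3Price + 3  [with Cost=-42, Price=7]  = -102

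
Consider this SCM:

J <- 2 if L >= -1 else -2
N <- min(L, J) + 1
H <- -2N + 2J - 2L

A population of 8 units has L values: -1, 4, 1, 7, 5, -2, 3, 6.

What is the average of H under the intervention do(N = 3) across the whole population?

The intervention sets N=3 in all 8 units regardless of L. Recomputing H per unit gives 0, -10, -4, -16, -12, -6, -8, -14; average -8.75.

-8.75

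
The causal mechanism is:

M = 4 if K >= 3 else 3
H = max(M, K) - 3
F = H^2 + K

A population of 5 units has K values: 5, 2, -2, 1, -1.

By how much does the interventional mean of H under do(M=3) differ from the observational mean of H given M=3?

The intervention sets M=3 in all 5 units regardless of K. Recomputing H per unit gives 2, 0, 0, 0, 0; average 0.4.
Conditioning on M=3 selects the 4 unit(s) with K ∈ {2, -2, 1, -1}. Their H values: 0, 0, 0, 0. Mean = 0.
Difference = 0.4 − 0 = 0.4.

0.4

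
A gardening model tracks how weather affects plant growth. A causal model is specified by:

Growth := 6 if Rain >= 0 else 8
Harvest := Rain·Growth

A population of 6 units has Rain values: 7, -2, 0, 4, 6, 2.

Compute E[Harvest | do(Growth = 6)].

Under do(Growth=6), Growth's equation is replaced by Growth=6 for every unit. Per-unit Harvest: 42, -12, 0, 24, 36, 12. Mean = 17.

17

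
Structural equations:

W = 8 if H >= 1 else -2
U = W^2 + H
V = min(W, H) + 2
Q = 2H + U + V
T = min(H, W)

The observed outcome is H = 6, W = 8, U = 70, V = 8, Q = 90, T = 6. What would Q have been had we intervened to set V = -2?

Intervening sets V = -2 and removes its equation (V = min(W, H) + 2).
W = 8 if H >= 1 else -2  [with H=6]  = 8
U = W^2 + H  [with W=8, H=6]  = 70
Q = 2H + U + V  [with H=6, U=70, V=-2]  = 80

80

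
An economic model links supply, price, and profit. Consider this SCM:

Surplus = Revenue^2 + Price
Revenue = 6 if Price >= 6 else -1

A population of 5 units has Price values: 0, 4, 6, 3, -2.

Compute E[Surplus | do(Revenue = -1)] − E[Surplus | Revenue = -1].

0.95

Under do(Revenue=-1), Revenue's equation is replaced by Revenue=-1 for every unit. Per-unit Surplus: 1, 5, 7, 4, -1. Mean = 3.2.
E[Surplus|Revenue=-1] averages over only the 4 units with Revenue=-1 (Price = 0, 4, 3, -2): Surplus = 1, 5, 4, -1, mean 2.25.
Difference = 3.2 − 2.25 = 0.95.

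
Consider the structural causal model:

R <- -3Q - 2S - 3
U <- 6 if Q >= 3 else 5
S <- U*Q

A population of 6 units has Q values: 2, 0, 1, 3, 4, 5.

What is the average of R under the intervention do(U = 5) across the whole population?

-35.5

Under do(U=5), U's equation is replaced by U=5 for every unit. Per-unit R: -29, -3, -16, -42, -55, -68. Mean = -35.5.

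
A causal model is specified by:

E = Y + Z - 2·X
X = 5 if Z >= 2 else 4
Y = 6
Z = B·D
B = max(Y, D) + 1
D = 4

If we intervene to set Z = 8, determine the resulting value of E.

Under do(Z=8), the mechanism Z = B·D is discarded; Z is fixed at 8.
X = 5 if Z >= 2 else 4  [with Z=8]  = 5
E = Y + Z - 2·X  [with Y=6, Z=8, X=5]  = 4

4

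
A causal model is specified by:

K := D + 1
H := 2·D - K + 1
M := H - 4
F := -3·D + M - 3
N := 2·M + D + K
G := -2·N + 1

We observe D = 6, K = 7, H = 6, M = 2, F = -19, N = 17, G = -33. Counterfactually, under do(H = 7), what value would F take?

do(H=7) replaces the equation H := 2·D - K + 1 with the constant H = 7.
M = H - 4  [with H=7]  = 3
F = -3·D + M - 3  [with D=6, M=3]  = -18

-18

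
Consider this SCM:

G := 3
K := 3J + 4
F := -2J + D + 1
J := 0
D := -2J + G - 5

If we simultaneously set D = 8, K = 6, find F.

9

The joint intervention fixes D = 8, K = 6, removing each variable's own equation.
F = -2J + D + 1  [with J=0, D=8]  = 9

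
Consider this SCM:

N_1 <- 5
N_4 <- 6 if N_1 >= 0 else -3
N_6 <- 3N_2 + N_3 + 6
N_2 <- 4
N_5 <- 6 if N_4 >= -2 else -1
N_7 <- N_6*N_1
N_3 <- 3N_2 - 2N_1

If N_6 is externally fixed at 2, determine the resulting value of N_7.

Intervening sets N_6 = 2 and removes its equation (N_6 <- 3N_2 + N_3 + 6).
N_7 = N_6*N_1  [with N_6=2, N_1=5]  = 10

10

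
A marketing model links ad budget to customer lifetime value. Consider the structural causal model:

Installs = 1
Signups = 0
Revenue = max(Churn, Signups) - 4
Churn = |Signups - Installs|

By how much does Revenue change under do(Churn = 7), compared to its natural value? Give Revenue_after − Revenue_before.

6

The intervention breaks the incoming arrows to Churn: Churn = |Signups - Installs| no longer applies, and Churn = 7.
Revenue = max(Churn, Signups) - 4  [with Churn=7, Signups=0]  = 3
Without intervention: Churn = |Signups - Installs|  [with Signups=0, Installs=1]  = 1; Revenue = max(Churn, Signups) - 4  [with Churn=1, Signups=0]  = -3.
Change = 3 − (-3) = 6.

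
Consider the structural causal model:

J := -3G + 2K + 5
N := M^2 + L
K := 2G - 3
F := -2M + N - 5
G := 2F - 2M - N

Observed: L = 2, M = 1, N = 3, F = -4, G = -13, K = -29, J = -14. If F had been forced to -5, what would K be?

-33

Under do(F=-5), the mechanism F := -2M + N - 5 is discarded; F is fixed at -5.
N = M^2 + L  [with M=1, L=2]  = 3
G = 2F - 2M - N  [with F=-5, M=1, N=3]  = -15
K = 2G - 3  [with G=-15]  = -33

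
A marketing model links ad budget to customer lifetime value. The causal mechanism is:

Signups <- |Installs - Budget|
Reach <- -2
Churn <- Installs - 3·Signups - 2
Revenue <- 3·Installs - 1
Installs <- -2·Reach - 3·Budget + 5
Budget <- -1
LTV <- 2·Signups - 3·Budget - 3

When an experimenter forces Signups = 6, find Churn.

-8

Intervening sets Signups = 6 and removes its equation (Signups <- |Installs - Budget|).
Installs = -2·Reach - 3·Budget + 5  [with Reach=-2, Budget=-1]  = 12
Churn = Installs - 3·Signups - 2  [with Installs=12, Signups=6]  = -8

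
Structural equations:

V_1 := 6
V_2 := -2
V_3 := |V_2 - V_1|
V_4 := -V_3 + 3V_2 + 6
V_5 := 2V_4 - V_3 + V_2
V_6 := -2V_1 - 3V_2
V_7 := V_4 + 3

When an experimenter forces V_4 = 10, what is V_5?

10

Intervening sets V_4 = 10 and removes its equation (V_4 := -V_3 + 3V_2 + 6).
V_3 = |V_2 - V_1|  [with V_2=-2, V_1=6]  = 8
V_5 = 2V_4 - V_3 + V_2  [with V_4=10, V_3=8, V_2=-2]  = 10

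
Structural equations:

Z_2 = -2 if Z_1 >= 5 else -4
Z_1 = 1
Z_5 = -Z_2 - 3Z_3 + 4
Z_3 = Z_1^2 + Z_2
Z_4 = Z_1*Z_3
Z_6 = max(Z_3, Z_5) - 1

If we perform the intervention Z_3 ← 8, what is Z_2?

Under do(Z_3=8), the mechanism Z_3 = Z_1^2 + Z_2 is discarded; Z_3 is fixed at 8.
Since Z_2 is not a descendant of the intervened variable, it is unaffected.
Z_2 = -2 if Z_1 >= 5 else -4  [with Z_1=1]  = -4

-4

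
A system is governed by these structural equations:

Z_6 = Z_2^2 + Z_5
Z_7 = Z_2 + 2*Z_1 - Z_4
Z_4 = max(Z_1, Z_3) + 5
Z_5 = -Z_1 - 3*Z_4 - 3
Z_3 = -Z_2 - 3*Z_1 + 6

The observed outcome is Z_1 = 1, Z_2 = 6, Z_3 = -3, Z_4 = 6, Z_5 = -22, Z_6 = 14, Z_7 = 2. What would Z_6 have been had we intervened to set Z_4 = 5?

Under do(Z_4=5), the mechanism Z_4 = max(Z_1, Z_3) + 5 is discarded; Z_4 is fixed at 5.
Z_5 = -Z_1 - 3*Z_4 - 3  [with Z_1=1, Z_4=5]  = -19
Z_6 = Z_2^2 + Z_5  [with Z_2=6, Z_5=-19]  = 17

17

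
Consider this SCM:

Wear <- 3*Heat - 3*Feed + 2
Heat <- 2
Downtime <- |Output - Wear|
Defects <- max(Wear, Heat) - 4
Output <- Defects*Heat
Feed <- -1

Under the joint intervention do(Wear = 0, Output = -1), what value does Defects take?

The joint intervention fixes Wear = 0, Output = -1, removing each variable's own equation.
Defects = max(Wear, Heat) - 4  [with Wear=0, Heat=2]  = -2

-2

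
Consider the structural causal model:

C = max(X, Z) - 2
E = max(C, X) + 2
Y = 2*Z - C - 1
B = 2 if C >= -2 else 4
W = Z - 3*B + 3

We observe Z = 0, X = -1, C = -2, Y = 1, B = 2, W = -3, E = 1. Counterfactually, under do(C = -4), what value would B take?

4

do(C=-4) replaces the equation C = max(X, Z) - 2 with the constant C = -4.
B = 2 if C >= -2 else 4  [with C=-4]  = 4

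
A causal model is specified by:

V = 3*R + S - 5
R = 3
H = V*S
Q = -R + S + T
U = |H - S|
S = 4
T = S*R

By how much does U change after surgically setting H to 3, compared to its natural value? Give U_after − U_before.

-27

Intervening sets H = 3 and removes its equation (H = V*S).
U = |H - S|  [with H=3, S=4]  = 1
Without intervention: V = 3*R + S - 5  [with R=3, S=4]  = 8; H = V*S  [with V=8, S=4]  = 32; U = |H - S|  [with H=32, S=4]  = 28.
Change = 1 − 28 = -27.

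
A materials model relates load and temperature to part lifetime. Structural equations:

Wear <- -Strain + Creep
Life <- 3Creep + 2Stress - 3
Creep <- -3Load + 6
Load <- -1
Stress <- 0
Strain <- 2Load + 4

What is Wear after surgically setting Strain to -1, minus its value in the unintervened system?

3

do(Strain=-1) replaces the equation Strain <- 2Load + 4 with the constant Strain = -1.
Creep = -3Load + 6  [with Load=-1]  = 9
Wear = -Strain + Creep  [with Strain=-1, Creep=9]  = 10
Without intervention: Strain = 2Load + 4  [with Load=-1]  = 2; Creep = -3Load + 6  [with Load=-1]  = 9; Wear = -Strain + Creep  [with Strain=2, Creep=9]  = 7.
Change = 10 − 7 = 3.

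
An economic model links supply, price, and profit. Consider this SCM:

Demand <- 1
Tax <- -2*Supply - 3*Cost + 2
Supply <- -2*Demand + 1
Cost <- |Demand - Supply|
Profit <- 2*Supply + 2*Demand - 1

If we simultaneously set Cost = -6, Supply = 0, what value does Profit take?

1

Setting Cost = -6, Supply = 0 by intervention discards those variables' equations.
Profit = 2*Supply + 2*Demand - 1  [with Supply=0, Demand=1]  = 1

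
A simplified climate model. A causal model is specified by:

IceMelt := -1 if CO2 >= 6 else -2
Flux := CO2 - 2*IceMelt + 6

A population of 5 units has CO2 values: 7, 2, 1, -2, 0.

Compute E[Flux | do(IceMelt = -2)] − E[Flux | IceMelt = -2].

1.35

The intervention sets IceMelt=-2 in all 5 units regardless of CO2. Recomputing Flux per unit gives 17, 12, 11, 8, 10; average 11.6.
Observing IceMelt=-2 restricts to units where IceMelt's equation naturally yields -2: CO2 ∈ {2, 1, -2, 0}. In that subpopulation Flux = 12, 11, 8, 10, mean 10.25.
Difference = 11.6 − 10.25 = 1.35.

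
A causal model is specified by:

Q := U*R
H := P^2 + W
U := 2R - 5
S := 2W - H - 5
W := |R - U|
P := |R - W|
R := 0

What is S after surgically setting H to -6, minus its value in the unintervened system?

36

Intervening sets H = -6 and removes its equation (H := P^2 + W).
U = 2R - 5  [with R=0]  = -5
W = |R - U|  [with R=0, U=-5]  = 5
S = 2W - H - 5  [with W=5, H=-6]  = 11
Without intervention: U = 2R - 5  [with R=0]  = -5; W = |R - U|  [with R=0, U=-5]  = 5; P = |R - W|  [with R=0, W=5]  = 5; H = P^2 + W  [with P=5, W=5]  = 30; S = 2W - H - 5  [with W=5, H=30]  = -25.
Change = 11 − (-25) = 36.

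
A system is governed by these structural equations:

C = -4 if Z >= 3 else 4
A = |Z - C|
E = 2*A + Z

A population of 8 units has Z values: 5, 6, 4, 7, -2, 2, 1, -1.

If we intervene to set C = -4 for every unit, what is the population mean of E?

do(C=-4) breaks C's dependence on Z. With C=-4 fixed, E across the units is 23, 26, 20, 29, 2, 14, 11, 5, mean 16.25.

16.25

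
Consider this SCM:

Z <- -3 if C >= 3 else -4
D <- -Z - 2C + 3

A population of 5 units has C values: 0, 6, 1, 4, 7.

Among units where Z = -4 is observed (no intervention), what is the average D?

6

Conditioning on Z=-4 selects the 2 unit(s) with C ∈ {0, 1}. Their D values: 7, 5. Mean = 6.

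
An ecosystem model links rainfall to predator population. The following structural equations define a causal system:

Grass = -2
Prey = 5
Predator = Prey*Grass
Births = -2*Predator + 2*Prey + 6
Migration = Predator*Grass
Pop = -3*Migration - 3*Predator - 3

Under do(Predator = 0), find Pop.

The intervention breaks the incoming arrows to Predator: Predator = Prey*Grass no longer applies, and Predator = 0.
Migration = Predator*Grass  [with Predator=0, Grass=-2]  = 0
Pop = -3*Migration - 3*Predator - 3  [with Migration=0, Predator=0]  = -3

-3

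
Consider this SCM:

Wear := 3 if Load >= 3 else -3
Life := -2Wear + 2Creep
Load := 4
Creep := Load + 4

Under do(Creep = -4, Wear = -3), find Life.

Setting Creep = -4, Wear = -3 by intervention discards those variables' equations.
Life = -2Wear + 2Creep  [with Wear=-3, Creep=-4]  = -2

-2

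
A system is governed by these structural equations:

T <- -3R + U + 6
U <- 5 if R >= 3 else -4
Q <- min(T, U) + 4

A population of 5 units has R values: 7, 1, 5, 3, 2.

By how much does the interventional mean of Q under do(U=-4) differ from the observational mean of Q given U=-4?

The intervention sets U=-4 in all 5 units regardless of R. Recomputing Q per unit gives -15, 0, -9, -3, 0; average -5.4.
Observing U=-4 restricts to units where U's equation naturally yields -4: R ∈ {1, 2}. In that subpopulation Q = 0, 0, mean 0.
Difference = -5.4 − 0 = -5.4.

-5.4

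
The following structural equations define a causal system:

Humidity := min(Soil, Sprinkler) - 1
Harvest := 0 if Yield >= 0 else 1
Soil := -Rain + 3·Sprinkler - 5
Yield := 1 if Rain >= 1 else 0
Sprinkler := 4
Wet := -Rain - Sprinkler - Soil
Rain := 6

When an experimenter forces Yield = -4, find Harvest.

1

Intervening sets Yield = -4 and removes its equation (Yield := 1 if Rain >= 1 else 0).
Harvest = 0 if Yield >= 0 else 1  [with Yield=-4]  = 1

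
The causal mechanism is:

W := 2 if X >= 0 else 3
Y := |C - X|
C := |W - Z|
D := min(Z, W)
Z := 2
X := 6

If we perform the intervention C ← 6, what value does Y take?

0

The intervention breaks the incoming arrows to C: C := |W - Z| no longer applies, and C = 6.
Y = |C - X|  [with C=6, X=6]  = 0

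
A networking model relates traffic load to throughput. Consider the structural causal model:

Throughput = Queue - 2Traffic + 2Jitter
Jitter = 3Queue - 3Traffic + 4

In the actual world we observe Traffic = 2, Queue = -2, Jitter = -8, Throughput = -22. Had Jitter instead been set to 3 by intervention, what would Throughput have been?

The intervention breaks the incoming arrows to Jitter: Jitter = 3Queue - 3Traffic + 4 no longer applies, and Jitter = 3.
Throughput = Queue - 2Traffic + 2Jitter  [with Queue=-2, Traffic=2, Jitter=3]  = 0

0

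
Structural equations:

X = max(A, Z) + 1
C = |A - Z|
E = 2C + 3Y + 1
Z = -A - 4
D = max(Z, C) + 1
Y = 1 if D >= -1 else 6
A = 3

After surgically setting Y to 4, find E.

Intervening sets Y = 4 and removes its equation (Y = 1 if D >= -1 else 6).
Z = -A - 4  [with A=3]  = -7
C = |A - Z|  [with A=3, Z=-7]  = 10
E = 2C + 3Y + 1  [with C=10, Y=4]  = 33

33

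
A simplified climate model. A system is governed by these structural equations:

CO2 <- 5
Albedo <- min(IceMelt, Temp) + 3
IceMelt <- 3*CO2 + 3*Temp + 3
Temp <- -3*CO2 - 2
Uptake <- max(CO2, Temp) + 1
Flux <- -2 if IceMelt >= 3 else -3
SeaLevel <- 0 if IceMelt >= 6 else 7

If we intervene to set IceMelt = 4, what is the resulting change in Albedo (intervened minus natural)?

16

The intervention breaks the incoming arrows to IceMelt: IceMelt <- 3*CO2 + 3*Temp + 3 no longer applies, and IceMelt = 4.
Temp = -3*CO2 - 2  [with CO2=5]  = -17
Albedo = min(IceMelt, Temp) + 3  [with IceMelt=4, Temp=-17]  = -14
Without intervention: Temp = -3*CO2 - 2  [with CO2=5]  = -17; IceMelt = 3*CO2 + 3*Temp + 3  [with CO2=5, Temp=-17]  = -33; Albedo = min(IceMelt, Temp) + 3  [with IceMelt=-33, Temp=-17]  = -30.
Change = -14 − (-30) = 16.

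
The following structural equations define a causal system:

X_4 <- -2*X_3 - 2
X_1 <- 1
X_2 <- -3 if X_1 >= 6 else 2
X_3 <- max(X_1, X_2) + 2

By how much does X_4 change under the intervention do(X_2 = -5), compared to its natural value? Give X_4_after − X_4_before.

2

Under do(X_2=-5), the mechanism X_2 <- -3 if X_1 >= 6 else 2 is discarded; X_2 is fixed at -5.
X_3 = max(X_1, X_2) + 2  [with X_1=1, X_2=-5]  = 3
X_4 = -2*X_3 - 2  [with X_3=3]  = -8
Without intervention: X_2 = -3 if X_1 >= 6 else 2  [with X_1=1]  = 2; X_3 = max(X_1, X_2) + 2  [with X_1=1, X_2=2]  = 4; X_4 = -2*X_3 - 2  [with X_3=4]  = -10.
Change = -8 − (-10) = 2.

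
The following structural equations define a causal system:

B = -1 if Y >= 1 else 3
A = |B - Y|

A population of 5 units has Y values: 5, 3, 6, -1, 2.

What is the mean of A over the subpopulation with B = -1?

E[A|B=-1] averages over only the 4 units with B=-1 (Y = 5, 3, 6, 2): A = 6, 4, 7, 3, mean 5.

5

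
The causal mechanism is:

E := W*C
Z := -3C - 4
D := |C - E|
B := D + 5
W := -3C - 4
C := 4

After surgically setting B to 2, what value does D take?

do(B=2) replaces the equation B := D + 5 with the constant B = 2.
Since D is not a descendant of the intervened variable, it is unaffected.
W = -3C - 4  [with C=4]  = -16
E = W*C  [with W=-16, C=4]  = -64
D = |C - E|  [with C=4, E=-64]  = 68

68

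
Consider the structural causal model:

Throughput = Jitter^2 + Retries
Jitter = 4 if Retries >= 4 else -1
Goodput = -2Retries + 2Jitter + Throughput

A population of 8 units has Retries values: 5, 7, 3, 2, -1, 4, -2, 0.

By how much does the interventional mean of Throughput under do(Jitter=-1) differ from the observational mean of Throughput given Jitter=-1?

Under do(Jitter=-1), Jitter's equation is replaced by Jitter=-1 for every unit. Per-unit Throughput: 6, 8, 4, 3, 0, 5, -1, 1. Mean = 3.25.
E[Throughput|Jitter=-1] averages over only the 5 units with Jitter=-1 (Retries = 3, 2, -1, -2, 0): Throughput = 4, 3, 0, -1, 1, mean 1.4.
Difference = 3.25 − 1.4 = 1.85.

1.85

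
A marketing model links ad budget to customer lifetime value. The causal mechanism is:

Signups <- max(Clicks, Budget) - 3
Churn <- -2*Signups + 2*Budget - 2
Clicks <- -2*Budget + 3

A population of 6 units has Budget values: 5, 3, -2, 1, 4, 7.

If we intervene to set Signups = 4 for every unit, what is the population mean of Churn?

-4

The intervention sets Signups=4 in all 6 units regardless of Budget. Recomputing Churn per unit gives 0, -4, -14, -8, -2, 4; average -4.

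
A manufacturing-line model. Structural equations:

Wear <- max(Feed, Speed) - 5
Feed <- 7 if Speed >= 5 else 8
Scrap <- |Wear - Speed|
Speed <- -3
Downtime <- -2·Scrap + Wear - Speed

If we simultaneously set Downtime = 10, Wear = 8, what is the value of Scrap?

Under do(Downtime = 10, Wear = 8), each intervened variable's structural equation is replaced by its fixed value.
Scrap = |Wear - Speed|  [with Wear=8, Speed=-3]  = 11

11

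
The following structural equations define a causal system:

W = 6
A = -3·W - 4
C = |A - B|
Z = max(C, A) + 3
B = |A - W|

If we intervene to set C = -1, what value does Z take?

Intervening sets C = -1 and removes its equation (C = |A - B|).
A = -3·W - 4  [with W=6]  = -22
Z = max(C, A) + 3  [with C=-1, A=-22]  = 2

2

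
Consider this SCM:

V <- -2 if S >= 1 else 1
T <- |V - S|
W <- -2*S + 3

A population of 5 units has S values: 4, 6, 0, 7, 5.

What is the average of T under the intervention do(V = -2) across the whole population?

Under do(V=-2), V's equation is replaced by V=-2 for every unit. Per-unit T: 6, 8, 2, 9, 7. Mean = 6.4.

6.4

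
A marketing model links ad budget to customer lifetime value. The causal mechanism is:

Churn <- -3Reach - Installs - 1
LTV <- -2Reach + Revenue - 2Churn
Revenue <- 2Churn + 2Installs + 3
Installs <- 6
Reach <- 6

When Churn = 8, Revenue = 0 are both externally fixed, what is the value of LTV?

Setting Churn = 8, Revenue = 0 by intervention discards those variables' equations.
LTV = -2Reach + Revenue - 2Churn  [with Reach=6, Revenue=0, Churn=8]  = -28

-28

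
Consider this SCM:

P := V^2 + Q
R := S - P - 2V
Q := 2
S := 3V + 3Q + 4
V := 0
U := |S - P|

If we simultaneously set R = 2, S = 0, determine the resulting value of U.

2

Setting R = 2, S = 0 by intervention discards those variables' equations.
P = V^2 + Q  [with V=0, Q=2]  = 2
U = |S - P|  [with S=0, P=2]  = 2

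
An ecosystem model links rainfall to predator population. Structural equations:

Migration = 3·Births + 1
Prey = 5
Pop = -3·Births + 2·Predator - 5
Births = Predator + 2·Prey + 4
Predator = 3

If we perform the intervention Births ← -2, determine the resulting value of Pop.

7

do(Births=-2) replaces the equation Births = Predator + 2·Prey + 4 with the constant Births = -2.
Pop = -3·Births + 2·Predator - 5  [with Births=-2, Predator=3]  = 7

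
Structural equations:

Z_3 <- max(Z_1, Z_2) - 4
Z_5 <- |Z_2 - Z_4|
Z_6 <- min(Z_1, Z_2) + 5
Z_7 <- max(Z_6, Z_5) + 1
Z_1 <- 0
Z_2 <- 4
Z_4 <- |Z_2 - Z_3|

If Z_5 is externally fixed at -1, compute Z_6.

5

The intervention breaks the incoming arrows to Z_5: Z_5 <- |Z_2 - Z_4| no longer applies, and Z_5 = -1.
Since Z_6 is not a descendant of the intervened variable, it is unaffected.
Z_6 = min(Z_1, Z_2) + 5  [with Z_1=0, Z_2=4]  = 5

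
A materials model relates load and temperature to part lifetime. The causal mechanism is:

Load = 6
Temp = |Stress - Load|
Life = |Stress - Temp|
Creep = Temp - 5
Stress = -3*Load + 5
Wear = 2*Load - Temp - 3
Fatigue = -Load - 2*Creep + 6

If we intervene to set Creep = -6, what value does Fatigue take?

Under do(Creep=-6), the mechanism Creep = Temp - 5 is discarded; Creep is fixed at -6.
Fatigue = -Load - 2*Creep + 6  [with Load=6, Creep=-6]  = 12

12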